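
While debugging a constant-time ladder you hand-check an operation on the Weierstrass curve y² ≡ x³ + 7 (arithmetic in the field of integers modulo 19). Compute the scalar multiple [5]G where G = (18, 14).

(18, 5)

Double-and-add on 5 = (101)₂. Start with G = (18, 14) for the leading 1-bit.
double: tangent at (18, 14): λ = (3·18² + 0)/(2·14) ≡ 3/9. 9⁻¹ ≡ 17 (mod 19), so λ ≡ 3·17 ≡ 13.
  x = λ² - 18 - 18 = 169 - 36 ≡ 0; y = λ·(18 - 0) - 14 ≡ 11. → (0, 11)
double: tangent at (0, 11): λ = (3·0² + 0)/(2·11) ≡ 0/3. 3⁻¹ ≡ 13 (mod 19) since 3·13 = 39 ≡ 1, so λ ≡ 0·13 ≡ 0.
  x = λ² - 0 - 0 = 0 - 0 ≡ 0; y = λ·(0 - 0) - 11 ≡ 8. → (0, 8)
add G: (0, 8) + (18, 14). λ = (14 - 8)/(18 - 0) ≡ 6/18 mod 19. 18⁻¹ ≡ 18 (mod 19), so λ ≡ 13.
  x = λ² - 0 - 18 = 169 - 18 ≡ 18; y = λ·(0 - 18) - 8 ≡ 5. → (18, 5)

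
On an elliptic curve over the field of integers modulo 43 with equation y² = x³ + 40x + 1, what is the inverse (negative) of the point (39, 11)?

-(39, 11) = (39, -11 mod 43) = (39, 32).

(39, 32)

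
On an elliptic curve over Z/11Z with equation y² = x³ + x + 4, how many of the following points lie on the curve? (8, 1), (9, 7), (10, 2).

1

(8, 1): 1² ≡ 1, rhs ≡ 7 → off.
(9, 7): 7² ≡ 5, rhs ≡ 5 → on.
(10, 2): 2² ≡ 4, rhs ≡ 2 → off.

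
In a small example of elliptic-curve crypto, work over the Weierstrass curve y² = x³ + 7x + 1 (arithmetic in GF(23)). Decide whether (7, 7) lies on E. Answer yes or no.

no

y² = 7² ≡ 3; x³ + 7x + 1 = 393 ≡ 2 (mod 23). 3 ≠ 2.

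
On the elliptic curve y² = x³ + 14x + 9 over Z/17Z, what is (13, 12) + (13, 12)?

(7, 12)

tangent at (13, 12): λ = (3·13² + 14)/(2·12) ≡ 11/7. 7⁻¹ ≡ 5 (mod 17), so λ ≡ 11·5 ≡ 4.
  x = λ² - 13 - 13 = 16 - 26 ≡ 7; y = λ·(13 - 7) - 12 ≡ 12. → (7, 12)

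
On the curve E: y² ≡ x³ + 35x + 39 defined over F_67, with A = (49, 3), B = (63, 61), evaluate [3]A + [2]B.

First 3A:
Repeated addition: build up to 3A.
2A: tangent at (49, 3): λ = (3·49² + 35)/(2·3) ≡ 2/6. 6⁻¹ ≡ 56 (mod 67), so λ ≡ 2·56 ≡ 45.
  x = λ² - 49 - 49 = 2025 - 98 ≡ 51; y = λ·(49 - 51) - 3 ≡ 41. → (51, 41)
3A: (51, 41) + (49, 3). λ = (3 - 41)/(49 - 51) ≡ 29/65 mod 67. 65⁻¹ ≡ 33 (mod 67), so λ ≡ 19.
  x = λ² - 51 - 49 = 361 - 100 ≡ 60; y = λ·(51 - 60) - 41 ≡ 56. → (60, 56)
3A = (60, 56).
Next 2B:
Repeated addition: build up to 2B.
2B: tangent at (63, 61): λ = (3·63² + 35)/(2·61) ≡ 16/55. 55⁻¹ ≡ 39 (mod 67), so λ ≡ 16·39 ≡ 21.
  x = λ² - 63 - 63 = 441 - 126 ≡ 47; y = λ·(63 - 47) - 61 ≡ 7. → (47, 7)
2B = (47, 7).
Finally 3A + 2B:
(60, 56) + (47, 7). λ = (7 - 56)/(47 - 60) ≡ 18/54 mod 67. 54⁻¹ ≡ 36 (mod 67) since 54·36 = 1944 ≡ 1, so λ ≡ 45.
  x = λ² - 60 - 47 = 2025 - 107 ≡ 42; y = λ·(60 - 42) - 56 ≡ 17. → (42, 17)

(42, 17)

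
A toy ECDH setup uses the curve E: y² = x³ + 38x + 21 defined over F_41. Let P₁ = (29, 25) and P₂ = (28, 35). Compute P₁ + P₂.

(2, 33)

(29, 25) + (28, 35). λ = (35 - 25)/(28 - 29) ≡ 10/40 mod 41. 40⁻¹ ≡ 40 (mod 41) since 40·40 = 1600 ≡ 1, so λ ≡ 31.
  x = λ² - 29 - 28 = 961 - 57 ≡ 2; y = λ·(29 - 2) - 25 ≡ 33. → (2, 33)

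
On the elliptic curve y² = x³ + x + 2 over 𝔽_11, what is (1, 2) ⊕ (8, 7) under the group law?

(7, 0)

(1, 2) + (8, 7). λ = (7 - 2)/(8 - 1) ≡ 5/7 mod 11. 7⁻¹ ≡ 8 (mod 11), so λ ≡ 7.
  x = λ² - 1 - 8 = 49 - 9 ≡ 7; y = λ·(1 - 7) - 2 ≡ 0. → (7, 0)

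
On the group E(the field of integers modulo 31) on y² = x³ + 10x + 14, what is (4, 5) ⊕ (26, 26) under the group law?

(3, 3)

(4, 5) + (26, 26). λ = (26 - 5)/(26 - 4) ≡ 21/22 mod 31. 22⁻¹ ≡ 24 (mod 31) since 22·24 = 528 ≡ 1, so λ ≡ 8.
  x = λ² - 4 - 26 = 64 - 30 ≡ 3; y = λ·(4 - 3) - 5 ≡ 3. → (3, 3)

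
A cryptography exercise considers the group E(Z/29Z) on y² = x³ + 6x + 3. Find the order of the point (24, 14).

9

2P: tangent at (24, 14): λ = (3·24² + 6)/(2·14) ≡ 23/28. 28⁻¹ ≡ 28 (mod 29), so λ ≡ 23·28 ≡ 6.
  x = λ² - 24 - 24 = 36 - 48 ≡ 17; y = λ·(24 - 17) - 14 ≡ 28. → (17, 28)
3P: (17, 28) + (24, 14). λ = (14 - 28)/(24 - 17) ≡ 15/7 mod 29. 7⁻¹ ≡ 25 (mod 29), so λ ≡ 27.
  x = λ² - 17 - 24 = 729 - 41 ≡ 21; y = λ·(17 - 21) - 28 ≡ 9. → (21, 9)
4P: (21, 9) + (24, 14). λ = (14 - 9)/(24 - 21) ≡ 5/3 mod 29. 3⁻¹ ≡ 10 (mod 29), so λ ≡ 21.
  x = λ² - 21 - 24 = 441 - 45 ≡ 19; y = λ·(21 - 19) - 9 ≡ 4. → (19, 4)
5P: (19, 4) + (24, 14). λ = (14 - 4)/(24 - 19) ≡ 10/5 mod 29. 5⁻¹ ≡ 6 (mod 29) since 5·6 = 30 ≡ 1, so λ ≡ 2.
  x = λ² - 19 - 24 = 4 - 43 ≡ 19; y = λ·(19 - 19) - 4 ≡ 25. → (19, 25)
6P: (19, 25) + (24, 14). λ = (14 - 25)/(24 - 19) ≡ 18/5 mod 29. 5⁻¹ ≡ 6 (mod 29) since 5·6 = 30 ≡ 1, so λ ≡ 21.
  x = λ² - 19 - 24 = 441 - 43 ≡ 21; y = λ·(19 - 21) - 25 ≡ 20. → (21, 20)
7P: (21, 20) + (24, 14). λ = (14 - 20)/(24 - 21) ≡ 23/3 mod 29. 3⁻¹ ≡ 10 (mod 29), so λ ≡ 27.
  x = λ² - 21 - 24 = 729 - 45 ≡ 17; y = λ·(21 - 17) - 20 ≡ 1. → (17, 1)
8P: (17, 1) + (24, 14). λ = (14 - 1)/(24 - 17) ≡ 13/7 mod 29. 7⁻¹ ≡ 25 (mod 29) since 7·25 = 175 ≡ 1, so λ ≡ 6.
  x = λ² - 17 - 24 = 36 - 41 ≡ 24; y = λ·(17 - 24) - 1 ≡ 15. → (24, 15)
9P: (24, 15) + (24, 14): same x and y₁ ≡ -y₂, so the sum is ∞.
9P = ∞, so the order is 9.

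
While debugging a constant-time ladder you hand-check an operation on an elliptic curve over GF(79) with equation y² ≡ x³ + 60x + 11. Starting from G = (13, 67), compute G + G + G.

(15, 40)

Repeated addition: build up to 3G.
2G: tangent at (13, 67): λ = (3·13² + 60)/(2·67) ≡ 14/55. 55⁻¹ ≡ 23 (mod 79), so λ ≡ 14·23 ≡ 6.
  x = λ² - 13 - 13 = 36 - 26 ≡ 10; y = λ·(13 - 10) - 67 ≡ 30. → (10, 30)
3G: (10, 30) + (13, 67). λ = (67 - 30)/(13 - 10) ≡ 37/3 mod 79. 3⁻¹ ≡ 53 (mod 79), so λ ≡ 65.
  x = λ² - 10 - 13 = 4225 - 23 ≡ 15; y = λ·(10 - 15) - 30 ≡ 40. → (15, 40)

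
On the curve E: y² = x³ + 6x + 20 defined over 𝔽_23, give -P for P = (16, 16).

-(16, 16) = (16, -16 mod 23) = (16, 7).

(16, 7)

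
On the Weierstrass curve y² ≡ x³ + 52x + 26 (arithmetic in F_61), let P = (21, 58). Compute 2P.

(34, 44)

tangent at (21, 58): λ = (3·21² + 52)/(2·58) ≡ 33/55. 55⁻¹ ≡ 10 (mod 61), so λ ≡ 33·10 ≡ 25.
  x = λ² - 21 - 21 = 625 - 42 ≡ 34; y = λ·(21 - 34) - 58 ≡ 44. → (34, 44)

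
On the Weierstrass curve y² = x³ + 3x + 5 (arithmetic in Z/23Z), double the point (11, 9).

tangent at (11, 9): λ = (3·11² + 3)/(2·9) ≡ 21/18. 18⁻¹ ≡ 9 (mod 23), so λ ≡ 21·9 ≡ 5.
  x = λ² - 11 - 11 = 25 - 22 ≡ 3; y = λ·(11 - 3) - 9 ≡ 8. → (3, 8)

(3, 8)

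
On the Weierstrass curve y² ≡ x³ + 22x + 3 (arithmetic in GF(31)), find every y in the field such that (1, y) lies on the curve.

none

x³ + 22x + 3 = 26 ≡ 26 (mod 31).
26 is a non-residue mod 31; no y exists.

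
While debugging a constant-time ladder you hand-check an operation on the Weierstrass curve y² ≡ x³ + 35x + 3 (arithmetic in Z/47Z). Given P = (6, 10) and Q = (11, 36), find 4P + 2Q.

First 4P:
Repeated addition: build up to 4P.
2P: tangent at (6, 10): λ = (3·6² + 35)/(2·10) ≡ 2/20. 20⁻¹ ≡ 40 (mod 47), so λ ≡ 2·40 ≡ 33.
  x = λ² - 6 - 6 = 1089 - 12 ≡ 43; y = λ·(6 - 43) - 10 ≡ 38. → (43, 38)
3P: (43, 38) + (6, 10). λ = (10 - 38)/(6 - 43) ≡ 19/10 mod 47. 10⁻¹ ≡ 33 (mod 47), so λ ≡ 16.
  x = λ² - 43 - 6 = 256 - 49 ≡ 19; y = λ·(43 - 19) - 38 ≡ 17. → (19, 17)
4P: (19, 17) + (6, 10). λ = (10 - 17)/(6 - 19) ≡ 40/34 mod 47. 34⁻¹ ≡ 18 (mod 47), so λ ≡ 15.
  x = λ² - 19 - 6 = 225 - 25 ≡ 12; y = λ·(19 - 12) - 17 ≡ 41. → (12, 41)
4P = (12, 41).
Next 2Q:
Repeated addition: build up to 2Q.
2Q: tangent at (11, 36): λ = (3·11² + 35)/(2·36) ≡ 22/25. 25⁻¹ ≡ 32 (mod 47), so λ ≡ 22·32 ≡ 46.
  x = λ² - 11 - 11 = 2116 - 22 ≡ 26; y = λ·(11 - 26) - 36 ≡ 26. → (26, 26)
2Q = (26, 26).
Finally 4P + 2Q:
(12, 41) + (26, 26). λ = (26 - 41)/(26 - 12) ≡ 32/14 mod 47. 14⁻¹ ≡ 37 (mod 47), so λ ≡ 9.
  x = λ² - 12 - 26 = 81 - 38 ≡ 43; y = λ·(12 - 43) - 41 ≡ 9. → (43, 9)

(43, 9)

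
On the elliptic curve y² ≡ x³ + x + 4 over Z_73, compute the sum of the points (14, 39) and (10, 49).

(37, 55)

(14, 39) + (10, 49). λ = (49 - 39)/(10 - 14) ≡ 10/69 mod 73. 69⁻¹ ≡ 18 (mod 73), so λ ≡ 34.
  x = λ² - 14 - 10 = 1156 - 24 ≡ 37; y = λ·(14 - 37) - 39 ≡ 55. → (37, 55)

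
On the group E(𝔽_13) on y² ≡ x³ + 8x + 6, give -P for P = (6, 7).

-(6, 7) = (6, -7 mod 13) = (6, 6).

(6, 6)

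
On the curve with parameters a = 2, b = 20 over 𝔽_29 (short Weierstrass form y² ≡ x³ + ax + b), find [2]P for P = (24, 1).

tangent at (24, 1): λ = (3·24² + 2)/(2·1) ≡ 19/2. 2⁻¹ ≡ 15 (mod 29), so λ ≡ 19·15 ≡ 24.
  x = λ² - 24 - 24 = 576 - 48 ≡ 6; y = λ·(24 - 6) - 1 ≡ 25. → (6, 25)

(6, 25)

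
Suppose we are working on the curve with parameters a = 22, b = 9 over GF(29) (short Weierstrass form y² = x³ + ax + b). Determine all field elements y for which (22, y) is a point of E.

11, 18

x³ + 22x + 9 = 11141 ≡ 5 (mod 29).
Square roots of 5 mod 29: 11 and 18 (since 11² = 121 ≡ 5).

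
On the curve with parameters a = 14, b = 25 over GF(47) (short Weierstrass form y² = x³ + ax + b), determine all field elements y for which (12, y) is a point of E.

x³ + 14x + 25 = 1921 ≡ 41 (mod 47).
41 is a non-residue mod 47; no y exists.

none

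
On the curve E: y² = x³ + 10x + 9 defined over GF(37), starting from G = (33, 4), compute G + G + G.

(22, 31)

Repeated addition: build up to 3G.
2G: tangent at (33, 4): λ = (3·33² + 10)/(2·4) ≡ 21/8. 8⁻¹ ≡ 14 (mod 37), so λ ≡ 21·14 ≡ 35.
  x = λ² - 33 - 33 = 1225 - 66 ≡ 12; y = λ·(33 - 12) - 4 ≡ 28. → (12, 28)
3G: (12, 28) + (33, 4). λ = (4 - 28)/(33 - 12) ≡ 13/21 mod 37. 21⁻¹ ≡ 30 (mod 37), so λ ≡ 20.
  x = λ² - 12 - 33 = 400 - 45 ≡ 22; y = λ·(12 - 22) - 28 ≡ 31. → (22, 31)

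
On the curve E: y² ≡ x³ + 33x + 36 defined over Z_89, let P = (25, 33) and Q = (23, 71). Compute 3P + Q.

(49, 24)

First 3P:
Repeated addition: build up to 3P.
2P: tangent at (25, 33): λ = (3·25² + 33)/(2·33) ≡ 39/66. 66⁻¹ ≡ 58 (mod 89) since 66·58 = 3828 ≡ 1, so λ ≡ 39·58 ≡ 37.
  x = λ² - 25 - 25 = 1369 - 50 ≡ 73; y = λ·(25 - 73) - 33 ≡ 60. → (73, 60)
3P: (73, 60) + (25, 33). λ = (33 - 60)/(25 - 73) ≡ 62/41 mod 89. 41⁻¹ ≡ 76 (mod 89), so λ ≡ 84.
  x = λ² - 73 - 25 = 7056 - 98 ≡ 16; y = λ·(73 - 16) - 60 ≡ 11. → (16, 11)
3P = (16, 11).
Finally 3P + Q:
(16, 11) + (23, 71). λ = (71 - 11)/(23 - 16) ≡ 60/7 mod 89. 7⁻¹ ≡ 51 (mod 89), so λ ≡ 34.
  x = λ² - 16 - 23 = 1156 - 39 ≡ 49; y = λ·(16 - 49) - 11 ≡ 24. → (49, 24)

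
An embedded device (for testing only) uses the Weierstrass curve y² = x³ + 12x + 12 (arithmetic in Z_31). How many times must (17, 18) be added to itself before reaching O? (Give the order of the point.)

2P: tangent at (17, 18): λ = (3·17² + 12)/(2·18) ≡ 11/5. 5⁻¹ ≡ 25 (mod 31) since 5·25 = 125 ≡ 1, so λ ≡ 11·25 ≡ 27.
  x = λ² - 17 - 17 = 729 - 34 ≡ 13; y = λ·(17 - 13) - 18 ≡ 28. → (13, 28)
3P: (13, 28) + (17, 18). λ = (18 - 28)/(17 - 13) ≡ 21/4 mod 31. 4⁻¹ ≡ 8 (mod 31) since 4·8 = 32 ≡ 1, so λ ≡ 13.
  x = λ² - 13 - 17 = 169 - 30 ≡ 15; y = λ·(13 - 15) - 28 ≡ 8. → (15, 8)
4P: (15, 8) + (17, 18). λ = (18 - 8)/(17 - 15) ≡ 10/2 mod 31. 2⁻¹ ≡ 16 (mod 31), so λ ≡ 5.
  x = λ² - 15 - 17 = 25 - 32 ≡ 24; y = λ·(15 - 24) - 8 ≡ 9. → (24, 9)
5P: (24, 9) + (17, 18). λ = (18 - 9)/(17 - 24) ≡ 9/24 mod 31. 24⁻¹ ≡ 22 (mod 31), so λ ≡ 12.
  x = λ² - 24 - 17 = 144 - 41 ≡ 10; y = λ·(24 - 10) - 9 ≡ 4. → (10, 4)
6P: (10, 4) + (17, 18). λ = (18 - 4)/(17 - 10) ≡ 14/7 mod 31. 7⁻¹ ≡ 9 (mod 31), so λ ≡ 2.
  x = λ² - 10 - 17 = 4 - 27 ≡ 8; y = λ·(10 - 8) - 4 ≡ 0. → (8, 0)
7P: (8, 0) + (17, 18). λ = (18 - 0)/(17 - 8) ≡ 18/9 mod 31. 9⁻¹ ≡ 7 (mod 31), so λ ≡ 2.
  x = λ² - 8 - 17 = 4 - 25 ≡ 10; y = λ·(8 - 10) - 0 ≡ 27. → (10, 27)
8P: (10, 27) + (17, 18). λ = (18 - 27)/(17 - 10) ≡ 22/7 mod 31. 7⁻¹ ≡ 9 (mod 31), so λ ≡ 12.
  x = λ² - 10 - 17 = 144 - 27 ≡ 24; y = λ·(10 - 24) - 27 ≡ 22. → (24, 22)
9P: (24, 22) + (17, 18). λ = (18 - 22)/(17 - 24) ≡ 27/24 mod 31. 24⁻¹ ≡ 22 (mod 31), so λ ≡ 5.
  x = λ² - 24 - 17 = 25 - 41 ≡ 15; y = λ·(24 - 15) - 22 ≡ 23. → (15, 23)
10P: (15, 23) + (17, 18). λ = (18 - 23)/(17 - 15) ≡ 26/2 mod 31. 2⁻¹ ≡ 16 (mod 31) since 2·16 = 32 ≡ 1, so λ ≡ 13.
  x = λ² - 15 - 17 = 169 - 32 ≡ 13; y = λ·(15 - 13) - 23 ≡ 3. → (13, 3)
11P: (13, 3) + (17, 18). λ = (18 - 3)/(17 - 13) ≡ 15/4 mod 31. 4⁻¹ ≡ 8 (mod 31) since 4·8 = 32 ≡ 1, so λ ≡ 27.
  x = λ² - 13 - 17 = 729 - 30 ≡ 17; y = λ·(13 - 17) - 3 ≡ 13. → (17, 13)
12P: (17, 13) + (17, 18): same x and y₁ ≡ -y₂, so the sum is O.
12P = O, so the order is 12.

12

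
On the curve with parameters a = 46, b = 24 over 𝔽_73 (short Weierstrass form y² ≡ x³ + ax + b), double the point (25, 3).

tangent at (25, 3): λ = (3·25² + 46)/(2·3) ≡ 23/6. 6⁻¹ ≡ 61 (mod 73), so λ ≡ 23·61 ≡ 16.
  x = λ² - 25 - 25 = 256 - 50 ≡ 60; y = λ·(25 - 60) - 3 ≡ 21. → (60, 21)

(60, 21)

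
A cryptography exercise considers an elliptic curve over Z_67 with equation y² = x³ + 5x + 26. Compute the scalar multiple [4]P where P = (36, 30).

(6, 2)

Repeated addition: build up to 4P.
2P: tangent at (36, 30): λ = (3·36² + 5)/(2·30) ≡ 7/60. 60⁻¹ ≡ 19 (mod 67), so λ ≡ 7·19 ≡ 66.
  x = λ² - 36 - 36 = 4356 - 72 ≡ 63; y = λ·(36 - 63) - 30 ≡ 64. → (63, 64)
3P: (63, 64) + (36, 30). λ = (30 - 64)/(36 - 63) ≡ 33/40 mod 67. 40⁻¹ ≡ 62 (mod 67), so λ ≡ 36.
  x = λ² - 63 - 36 = 1296 - 99 ≡ 58; y = λ·(63 - 58) - 64 ≡ 49. → (58, 49)
4P: (58, 49) + (36, 30). λ = (30 - 49)/(36 - 58) ≡ 48/45 mod 67. 45⁻¹ ≡ 3 (mod 67), so λ ≡ 10.
  x = λ² - 58 - 36 = 100 - 94 ≡ 6; y = λ·(58 - 6) - 49 ≡ 2. → (6, 2)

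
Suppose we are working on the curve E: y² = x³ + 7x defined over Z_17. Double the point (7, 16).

tangent at (7, 16): λ = (3·7² + 7)/(2·16) ≡ 1/15. 15⁻¹ ≡ 8 (mod 17), so λ ≡ 1·8 ≡ 8.
  x = λ² - 7 - 7 = 64 - 14 ≡ 16; y = λ·(7 - 16) - 16 ≡ 14. → (16, 14)

(16, 14)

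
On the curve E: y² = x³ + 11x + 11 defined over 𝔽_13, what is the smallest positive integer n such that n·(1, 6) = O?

2P: tangent at (1, 6): λ = (3·1² + 11)/(2·6) ≡ 1/12. 12⁻¹ ≡ 12 (mod 13) since 12·12 = 144 ≡ 1, so λ ≡ 1·12 ≡ 12.
  x = λ² - 1 - 1 = 144 - 2 ≡ 12; y = λ·(1 - 12) - 6 ≡ 5. → (12, 5)
3P: (12, 5) + (1, 6). λ = (6 - 5)/(1 - 12) ≡ 1/2 mod 13. 2⁻¹ ≡ 7 (mod 13) since 2·7 = 14 ≡ 1, so λ ≡ 7.
  x = λ² - 12 - 1 = 49 - 13 ≡ 10; y = λ·(12 - 10) - 5 ≡ 9. → (10, 9)
4P: (10, 9) + (1, 6). λ = (6 - 9)/(1 - 10) ≡ 10/4 mod 13. 4⁻¹ ≡ 10 (mod 13), so λ ≡ 9.
  x = λ² - 10 - 1 = 81 - 11 ≡ 5; y = λ·(10 - 5) - 9 ≡ 10. → (5, 10)
5P: (5, 10) + (1, 6). λ = (6 - 10)/(1 - 5) ≡ 9/9 mod 13. 9⁻¹ ≡ 3 (mod 13), so λ ≡ 1.
  x = λ² - 5 - 1 = 1 - 6 ≡ 8; y = λ·(5 - 8) - 10 ≡ 0. → (8, 0)
6P: (8, 0) + (1, 6). λ = (6 - 0)/(1 - 8) ≡ 6/6 mod 13. 6⁻¹ ≡ 11 (mod 13) since 6·11 = 66 ≡ 1, so λ ≡ 1.
  x = λ² - 8 - 1 = 1 - 9 ≡ 5; y = λ·(8 - 5) - 0 ≡ 3. → (5, 3)
7P: (5, 3) + (1, 6). λ = (6 - 3)/(1 - 5) ≡ 3/9 mod 13. 9⁻¹ ≡ 3 (mod 13), so λ ≡ 9.
  x = λ² - 5 - 1 = 81 - 6 ≡ 10; y = λ·(5 - 10) - 3 ≡ 4. → (10, 4)
8P: (10, 4) + (1, 6). λ = (6 - 4)/(1 - 10) ≡ 2/4 mod 13. 4⁻¹ ≡ 10 (mod 13), so λ ≡ 7.
  x = λ² - 10 - 1 = 49 - 11 ≡ 12; y = λ·(10 - 12) - 4 ≡ 8. → (12, 8)
9P: (12, 8) + (1, 6). λ = (6 - 8)/(1 - 12) ≡ 11/2 mod 13. 2⁻¹ ≡ 7 (mod 13) since 2·7 = 14 ≡ 1, so λ ≡ 12.
  x = λ² - 12 - 1 = 144 - 13 ≡ 1; y = λ·(12 - 1) - 8 ≡ 7. → (1, 7)
10P: (1, 7) + (1, 6): same x and y₁ ≡ -y₂, so the sum is O.
10P = O, so the order is 10.

10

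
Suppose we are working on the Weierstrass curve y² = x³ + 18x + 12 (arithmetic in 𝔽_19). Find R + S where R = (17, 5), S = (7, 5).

(14, 14)

(17, 5) + (7, 5). λ = (5 - 5)/(7 - 17) ≡ 0/9 mod 19. 9⁻¹ ≡ 17 (mod 19), so λ ≡ 0.
  x = λ² - 17 - 7 = 0 - 24 ≡ 14; y = λ·(17 - 14) - 5 ≡ 14. → (14, 14)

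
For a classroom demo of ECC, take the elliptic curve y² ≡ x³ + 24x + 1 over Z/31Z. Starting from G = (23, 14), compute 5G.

(23, 17)

Double-and-add on 5 = (101)₂. Start with G = (23, 14) for the leading 1-bit.
double: tangent at (23, 14): λ = (3·23² + 24)/(2·14) ≡ 30/28. 28⁻¹ ≡ 10 (mod 31), so λ ≡ 30·10 ≡ 21.
  x = λ² - 23 - 23 = 441 - 46 ≡ 23; y = λ·(23 - 23) - 14 ≡ 17. → (23, 17)
double: tangent at (23, 17): λ = (3·23² + 24)/(2·17) ≡ 30/3. 3⁻¹ ≡ 21 (mod 31) since 3·21 = 63 ≡ 1, so λ ≡ 30·21 ≡ 10.
  x = λ² - 23 - 23 = 100 - 46 ≡ 23; y = λ·(23 - 23) - 17 ≡ 14. → (23, 14)
add G: tangent at (23, 14): λ = (3·23² + 24)/(2·14) ≡ 30/28. 28⁻¹ ≡ 10 (mod 31) since 28·10 = 280 ≡ 1, so λ ≡ 30·10 ≡ 21.
  x = λ² - 23 - 23 = 441 - 46 ≡ 23; y = λ·(23 - 23) - 14 ≡ 17. → (23, 17)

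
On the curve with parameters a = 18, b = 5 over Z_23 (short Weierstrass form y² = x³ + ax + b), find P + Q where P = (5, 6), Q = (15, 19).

(4, 16)

(5, 6) + (15, 19). λ = (19 - 6)/(15 - 5) ≡ 13/10 mod 23. 10⁻¹ ≡ 7 (mod 23) since 10·7 = 70 ≡ 1, so λ ≡ 22.
  x = λ² - 5 - 15 = 484 - 20 ≡ 4; y = λ·(5 - 4) - 6 ≡ 16. → (4, 16)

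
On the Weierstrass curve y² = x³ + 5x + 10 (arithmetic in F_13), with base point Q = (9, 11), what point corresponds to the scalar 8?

Double-and-add on 8 = (1000)₂. Start with Q = (9, 11) for the leading 1-bit.
double: tangent at (9, 11): λ = (3·9² + 5)/(2·11) ≡ 1/9. 9⁻¹ ≡ 3 (mod 13) since 9·3 = 27 ≡ 1, so λ ≡ 1·3 ≡ 3.
  x = λ² - 9 - 9 = 9 - 18 ≡ 4; y = λ·(9 - 4) - 11 ≡ 4. → (4, 4)
double: tangent at (4, 4): λ = (3·4² + 5)/(2·4) ≡ 1/8. 8⁻¹ ≡ 5 (mod 13), so λ ≡ 1·5 ≡ 5.
  x = λ² - 4 - 4 = 25 - 8 ≡ 4; y = λ·(4 - 4) - 4 ≡ 9. → (4, 9)
double: tangent at (4, 9): λ = (3·4² + 5)/(2·9) ≡ 1/5. 5⁻¹ ≡ 8 (mod 13), so λ ≡ 1·8 ≡ 8.
  x = λ² - 4 - 4 = 64 - 8 ≡ 4; y = λ·(4 - 4) - 9 ≡ 4. → (4, 4)

(4, 4)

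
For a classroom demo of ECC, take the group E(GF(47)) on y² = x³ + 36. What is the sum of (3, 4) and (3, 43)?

O

The two points share x = 3 and their y-coordinates satisfy 4 + 43 ≡ 0 (mod 47), so they are inverses. Their sum is the point at infinity.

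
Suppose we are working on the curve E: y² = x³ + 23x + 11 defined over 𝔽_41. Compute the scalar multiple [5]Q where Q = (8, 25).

(29, 4)

Repeated addition: build up to 5Q.
2Q: tangent at (8, 25): λ = (3·8² + 23)/(2·25) ≡ 10/9. 9⁻¹ ≡ 32 (mod 41), so λ ≡ 10·32 ≡ 33.
  x = λ² - 8 - 8 = 1089 - 16 ≡ 7; y = λ·(8 - 7) - 25 ≡ 8. → (7, 8)
3Q: (7, 8) + (8, 25). λ = (25 - 8)/(8 - 7) ≡ 17/1 mod 41. 1⁻¹ ≡ 1 (mod 41), so λ ≡ 17.
  x = λ² - 7 - 8 = 289 - 15 ≡ 28; y = λ·(7 - 28) - 8 ≡ 4. → (28, 4)
4Q: (28, 4) + (8, 25). λ = (25 - 4)/(8 - 28) ≡ 21/21 mod 41. 21⁻¹ ≡ 2 (mod 41) since 21·2 = 42 ≡ 1, so λ ≡ 1.
  x = λ² - 28 - 8 = 1 - 36 ≡ 6; y = λ·(28 - 6) - 4 ≡ 18. → (6, 18)
5Q: (6, 18) + (8, 25). λ = (25 - 18)/(8 - 6) ≡ 7/2 mod 41. 2⁻¹ ≡ 21 (mod 41) since 2·21 = 42 ≡ 1, so λ ≡ 24.
  x = λ² - 6 - 8 = 576 - 14 ≡ 29; y = λ·(6 - 29) - 18 ≡ 4. → (29, 4)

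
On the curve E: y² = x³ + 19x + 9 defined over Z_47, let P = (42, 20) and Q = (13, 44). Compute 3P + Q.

(23, 8)

First 3P:
Repeated addition: build up to 3P.
2P: tangent at (42, 20): λ = (3·42² + 19)/(2·20) ≡ 0/40. 40⁻¹ ≡ 20 (mod 47), so λ ≡ 0·20 ≡ 0.
  x = λ² - 42 - 42 = 0 - 84 ≡ 10; y = λ·(42 - 10) - 20 ≡ 27. → (10, 27)
3P: (10, 27) + (42, 20). λ = (20 - 27)/(42 - 10) ≡ 40/32 mod 47. 32⁻¹ ≡ 25 (mod 47), so λ ≡ 13.
  x = λ² - 10 - 42 = 169 - 52 ≡ 23; y = λ·(10 - 23) - 27 ≡ 39. → (23, 39)
3P = (23, 39).
Finally 3P + Q:
(23, 39) + (13, 44). λ = (44 - 39)/(13 - 23) ≡ 5/37 mod 47. 37⁻¹ ≡ 14 (mod 47) since 37·14 = 518 ≡ 1, so λ ≡ 23.
  x = λ² - 23 - 13 = 529 - 36 ≡ 23; y = λ·(23 - 23) - 39 ≡ 8. → (23, 8)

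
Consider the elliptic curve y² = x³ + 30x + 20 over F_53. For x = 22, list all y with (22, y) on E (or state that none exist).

x³ + 30x + 20 = 11328 ≡ 39 (mod 53).
39 is a non-residue mod 53; no y exists.

none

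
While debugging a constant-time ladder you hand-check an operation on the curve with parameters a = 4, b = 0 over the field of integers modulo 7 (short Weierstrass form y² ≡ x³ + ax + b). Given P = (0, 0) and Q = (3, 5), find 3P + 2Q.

(2, 4)

First 3P:
Repeated addition: build up to 3P.
2P: (0, 0) + (0, 0): same x and y₁ ≡ -y₂, so the sum is ∞.
3P: ∞ + (0, 0) = (0, 0) (identity).
3P = (0, 0).
Next 2Q:
Repeated addition: build up to 2Q.
2Q: tangent at (3, 5): λ = (3·3² + 4)/(2·5) ≡ 3/3. 3⁻¹ ≡ 5 (mod 7) since 3·5 = 15 ≡ 1, so λ ≡ 3·5 ≡ 1.
  x = λ² - 3 - 3 = 1 - 6 ≡ 2; y = λ·(3 - 2) - 5 ≡ 3. → (2, 3)
2Q = (2, 3).
Finally 3P + 2Q:
(0, 0) + (2, 3). λ = (3 - 0)/(2 - 0) ≡ 3/2 mod 7. 2⁻¹ ≡ 4 (mod 7) since 2·4 = 8 ≡ 1, so λ ≡ 5.
  x = λ² - 0 - 2 = 25 - 2 ≡ 2; y = λ·(0 - 2) - 0 ≡ 4. → (2, 4)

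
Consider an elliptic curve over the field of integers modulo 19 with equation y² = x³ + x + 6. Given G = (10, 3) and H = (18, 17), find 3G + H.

(0, 14)

First 3G:
Repeated addition: build up to 3G.
2G: tangent at (10, 3): λ = (3·10² + 1)/(2·3) ≡ 16/6. 6⁻¹ ≡ 16 (mod 19) since 6·16 = 96 ≡ 1, so λ ≡ 16·16 ≡ 9.
  x = λ² - 10 - 10 = 81 - 20 ≡ 4; y = λ·(10 - 4) - 3 ≡ 13. → (4, 13)
3G: (4, 13) + (10, 3). λ = (3 - 13)/(10 - 4) ≡ 9/6 mod 19. 6⁻¹ ≡ 16 (mod 19) since 6·16 = 96 ≡ 1, so λ ≡ 11.
  x = λ² - 4 - 10 = 121 - 14 ≡ 12; y = λ·(4 - 12) - 13 ≡ 13. → (12, 13)
3G = (12, 13).
Finally 3G + H:
(12, 13) + (18, 17). λ = (17 - 13)/(18 - 12) ≡ 4/6 mod 19. 6⁻¹ ≡ 16 (mod 19) since 6·16 = 96 ≡ 1, so λ ≡ 7.
  x = λ² - 12 - 18 = 49 - 30 ≡ 0; y = λ·(12 - 0) - 13 ≡ 14. → (0, 14)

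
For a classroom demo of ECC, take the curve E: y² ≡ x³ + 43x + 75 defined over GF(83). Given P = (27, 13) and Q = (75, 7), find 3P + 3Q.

First 3P:
Repeated addition: build up to 3P.
2P: tangent at (27, 13): λ = (3·27² + 43)/(2·13) ≡ 72/26. 26⁻¹ ≡ 16 (mod 83) since 26·16 = 416 ≡ 1, so λ ≡ 72·16 ≡ 73.
  x = λ² - 27 - 27 = 5329 - 54 ≡ 46; y = λ·(27 - 46) - 13 ≡ 11. → (46, 11)
3P: (46, 11) + (27, 13). λ = (13 - 11)/(27 - 46) ≡ 2/64 mod 83. 64⁻¹ ≡ 48 (mod 83) since 64·48 = 3072 ≡ 1, so λ ≡ 13.
  x = λ² - 46 - 27 = 169 - 73 ≡ 13; y = λ·(46 - 13) - 11 ≡ 3. → (13, 3)
3P = (13, 3).
Next 3Q:
Repeated addition: build up to 3Q.
2Q: tangent at (75, 7): λ = (3·75² + 43)/(2·7) ≡ 69/14. 14⁻¹ ≡ 6 (mod 83), so λ ≡ 69·6 ≡ 82.
  x = λ² - 75 - 75 = 6724 - 150 ≡ 17; y = λ·(75 - 17) - 7 ≡ 18. → (17, 18)
3Q: (17, 18) + (75, 7). λ = (7 - 18)/(75 - 17) ≡ 72/58 mod 83. 58⁻¹ ≡ 73 (mod 83) since 58·73 = 4234 ≡ 1, so λ ≡ 27.
  x = λ² - 17 - 75 = 729 - 92 ≡ 56; y = λ·(17 - 56) - 18 ≡ 8. → (56, 8)
3Q = (56, 8).
Finally 3P + 3Q:
(13, 3) + (56, 8). λ = (8 - 3)/(56 - 13) ≡ 5/43 mod 83. 43⁻¹ ≡ 56 (mod 83), so λ ≡ 31.
  x = λ² - 13 - 56 = 961 - 69 ≡ 62; y = λ·(13 - 62) - 3 ≡ 55. → (62, 55)

(62, 55)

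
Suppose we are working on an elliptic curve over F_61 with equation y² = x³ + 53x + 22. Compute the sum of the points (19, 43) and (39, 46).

(23, 54)

(19, 43) + (39, 46). λ = (46 - 43)/(39 - 19) ≡ 3/20 mod 61. 20⁻¹ ≡ 58 (mod 61), so λ ≡ 52.
  x = λ² - 19 - 39 = 2704 - 58 ≡ 23; y = λ·(19 - 23) - 43 ≡ 54. → (23, 54)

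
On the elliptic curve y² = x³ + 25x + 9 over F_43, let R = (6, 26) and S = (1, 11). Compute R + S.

(6, 26) + (1, 11). λ = (11 - 26)/(1 - 6) ≡ 28/38 mod 43. 38⁻¹ ≡ 17 (mod 43), so λ ≡ 3.
  x = λ² - 6 - 1 = 9 - 7 ≡ 2; y = λ·(6 - 2) - 26 ≡ 29. → (2, 29)

(2, 29)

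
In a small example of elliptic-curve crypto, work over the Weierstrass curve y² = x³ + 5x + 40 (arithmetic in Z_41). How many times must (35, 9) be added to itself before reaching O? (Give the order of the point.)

9

2P: tangent at (35, 9): λ = (3·35² + 5)/(2·9) ≡ 31/18. 18⁻¹ ≡ 16 (mod 41), so λ ≡ 31·16 ≡ 4.
  x = λ² - 35 - 35 = 16 - 70 ≡ 28; y = λ·(35 - 28) - 9 ≡ 19. → (28, 19)
3P: (28, 19) + (35, 9). λ = (9 - 19)/(35 - 28) ≡ 31/7 mod 41. 7⁻¹ ≡ 6 (mod 41) since 7·6 = 42 ≡ 1, so λ ≡ 22.
  x = λ² - 28 - 35 = 484 - 63 ≡ 11; y = λ·(28 - 11) - 19 ≡ 27. → (11, 27)
4P: (11, 27) + (35, 9). λ = (9 - 27)/(35 - 11) ≡ 23/24 mod 41. 24⁻¹ ≡ 12 (mod 41) since 24·12 = 288 ≡ 1, so λ ≡ 30.
  x = λ² - 11 - 35 = 900 - 46 ≡ 34; y = λ·(11 - 34) - 27 ≡ 21. → (34, 21)
5P: (34, 21) + (35, 9). λ = (9 - 21)/(35 - 34) ≡ 29/1 mod 41. 1⁻¹ ≡ 1 (mod 41) since 1·1 = 1 ≡ 1, so λ ≡ 29.
  x = λ² - 34 - 35 = 841 - 69 ≡ 34; y = λ·(34 - 34) - 21 ≡ 20. → (34, 20)
6P: (34, 20) + (35, 9). λ = (9 - 20)/(35 - 34) ≡ 30/1 mod 41. 1⁻¹ ≡ 1 (mod 41), so λ ≡ 30.
  x = λ² - 34 - 35 = 900 - 69 ≡ 11; y = λ·(34 - 11) - 20 ≡ 14. → (11, 14)
7P: (11, 14) + (35, 9). λ = (9 - 14)/(35 - 11) ≡ 36/24 mod 41. 24⁻¹ ≡ 12 (mod 41) since 24·12 = 288 ≡ 1, so λ ≡ 22.
  x = λ² - 11 - 35 = 484 - 46 ≡ 28; y = λ·(11 - 28) - 14 ≡ 22. → (28, 22)
8P: (28, 22) + (35, 9). λ = (9 - 22)/(35 - 28) ≡ 28/7 mod 41. 7⁻¹ ≡ 6 (mod 41), so λ ≡ 4.
  x = λ² - 28 - 35 = 16 - 63 ≡ 35; y = λ·(28 - 35) - 22 ≡ 32. → (35, 32)
9P: (35, 32) + (35, 9): same x and y₁ ≡ -y₂, so the sum is O.
9P = O, so the order is 9.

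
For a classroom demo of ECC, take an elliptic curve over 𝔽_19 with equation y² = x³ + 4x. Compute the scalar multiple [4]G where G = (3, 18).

(1, 9)

Repeated addition: build up to 4G.
2G: tangent at (3, 18): λ = (3·3² + 4)/(2·18) ≡ 12/17. 17⁻¹ ≡ 9 (mod 19), so λ ≡ 12·9 ≡ 13.
  x = λ² - 3 - 3 = 169 - 6 ≡ 11; y = λ·(3 - 11) - 18 ≡ 11. → (11, 11)
3G: (11, 11) + (3, 18). λ = (18 - 11)/(3 - 11) ≡ 7/11 mod 19. 11⁻¹ ≡ 7 (mod 19) since 11·7 = 77 ≡ 1, so λ ≡ 11.
  x = λ² - 11 - 3 = 121 - 14 ≡ 12; y = λ·(11 - 12) - 11 ≡ 16. → (12, 16)
4G: (12, 16) + (3, 18). λ = (18 - 16)/(3 - 12) ≡ 2/10 mod 19. 10⁻¹ ≡ 2 (mod 19), so λ ≡ 4.
  x = λ² - 12 - 3 = 16 - 15 ≡ 1; y = λ·(12 - 1) - 16 ≡ 9. → (1, 9)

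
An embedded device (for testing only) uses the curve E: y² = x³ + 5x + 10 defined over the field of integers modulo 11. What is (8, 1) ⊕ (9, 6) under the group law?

(8, 1) + (9, 6). λ = (6 - 1)/(9 - 8) ≡ 5/1 mod 11. 1⁻¹ ≡ 1 (mod 11), so λ ≡ 5.
  x = λ² - 8 - 9 = 25 - 17 ≡ 8; y = λ·(8 - 8) - 1 ≡ 10. → (8, 10)

(8, 10)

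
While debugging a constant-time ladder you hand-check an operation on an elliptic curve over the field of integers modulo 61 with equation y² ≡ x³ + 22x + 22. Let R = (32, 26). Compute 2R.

(45, 24)

tangent at (32, 26): λ = (3·32² + 22)/(2·26) ≡ 44/52. 52⁻¹ ≡ 27 (mod 61), so λ ≡ 44·27 ≡ 29.
  x = λ² - 32 - 32 = 841 - 64 ≡ 45; y = λ·(32 - 45) - 26 ≡ 24. → (45, 24)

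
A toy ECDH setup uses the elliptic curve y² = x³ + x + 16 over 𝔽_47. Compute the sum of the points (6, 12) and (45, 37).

(6, 12) + (45, 37). λ = (37 - 12)/(45 - 6) ≡ 25/39 mod 47. 39⁻¹ ≡ 41 (mod 47), so λ ≡ 38.
  x = λ² - 6 - 45 = 1444 - 51 ≡ 30; y = λ·(6 - 30) - 12 ≡ 16. → (30, 16)

(30, 16)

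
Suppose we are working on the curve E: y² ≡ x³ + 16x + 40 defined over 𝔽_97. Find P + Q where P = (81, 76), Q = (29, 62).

(3, 42)

(81, 76) + (29, 62). λ = (62 - 76)/(29 - 81) ≡ 83/45 mod 97. 45⁻¹ ≡ 69 (mod 97), so λ ≡ 4.
  x = λ² - 81 - 29 = 16 - 110 ≡ 3; y = λ·(81 - 3) - 76 ≡ 42. → (3, 42)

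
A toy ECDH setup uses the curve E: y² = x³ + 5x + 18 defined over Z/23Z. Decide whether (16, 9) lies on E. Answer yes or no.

y² = 9² ≡ 12; x³ + 5x + 18 = 4194 ≡ 8 (mod 23). 12 ≠ 8.

no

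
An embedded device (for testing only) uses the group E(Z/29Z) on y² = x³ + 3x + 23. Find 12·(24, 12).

Write P = (24, 12).
Repeated addition: build up to 12P.
2P: tangent at (24, 12): λ = (3·24² + 3)/(2·12) ≡ 20/24. 24⁻¹ ≡ 23 (mod 29), so λ ≡ 20·23 ≡ 25.
  x = λ² - 24 - 24 = 625 - 48 ≡ 26; y = λ·(24 - 26) - 12 ≡ 25. → (26, 25)
3P: (26, 25) + (24, 12). λ = (12 - 25)/(24 - 26) ≡ 16/27 mod 29. 27⁻¹ ≡ 14 (mod 29) since 27·14 = 378 ≡ 1, so λ ≡ 21.
  x = λ² - 26 - 24 = 441 - 50 ≡ 14; y = λ·(26 - 14) - 25 ≡ 24. → (14, 24)
4P: (14, 24) + (24, 12). λ = (12 - 24)/(24 - 14) ≡ 17/10 mod 29. 10⁻¹ ≡ 3 (mod 29), so λ ≡ 22.
  x = λ² - 14 - 24 = 484 - 38 ≡ 11; y = λ·(14 - 11) - 24 ≡ 13. → (11, 13)
5P: (11, 13) + (24, 12). λ = (12 - 13)/(24 - 11) ≡ 28/13 mod 29. 13⁻¹ ≡ 9 (mod 29), so λ ≡ 20.
  x = λ² - 11 - 24 = 400 - 35 ≡ 17; y = λ·(11 - 17) - 13 ≡ 12. → (17, 12)
6P: (17, 12) + (24, 12). λ = (12 - 12)/(24 - 17) ≡ 0/7 mod 29. 7⁻¹ ≡ 25 (mod 29) since 7·25 = 175 ≡ 1, so λ ≡ 0.
  x = λ² - 17 - 24 = 0 - 41 ≡ 17; y = λ·(17 - 17) - 12 ≡ 17. → (17, 17)
7P: (17, 17) + (24, 12). λ = (12 - 17)/(24 - 17) ≡ 24/7 mod 29. 7⁻¹ ≡ 25 (mod 29), so λ ≡ 20.
  x = λ² - 17 - 24 = 400 - 41 ≡ 11; y = λ·(17 - 11) - 17 ≡ 16. → (11, 16)
8P: (11, 16) + (24, 12). λ = (12 - 16)/(24 - 11) ≡ 25/13 mod 29. 13⁻¹ ≡ 9 (mod 29), so λ ≡ 22.
  x = λ² - 11 - 24 = 484 - 35 ≡ 14; y = λ·(11 - 14) - 16 ≡ 5. → (14, 5)
9P: (14, 5) + (24, 12). λ = (12 - 5)/(24 - 14) ≡ 7/10 mod 29. 10⁻¹ ≡ 3 (mod 29), so λ ≡ 21.
  x = λ² - 14 - 24 = 441 - 38 ≡ 26; y = λ·(14 - 26) - 5 ≡ 4. → (26, 4)
10P: (26, 4) + (24, 12). λ = (12 - 4)/(24 - 26) ≡ 8/27 mod 29. 27⁻¹ ≡ 14 (mod 29) since 27·14 = 378 ≡ 1, so λ ≡ 25.
  x = λ² - 26 - 24 = 625 - 50 ≡ 24; y = λ·(26 - 24) - 4 ≡ 17. → (24, 17)
11P: (24, 17) + (24, 12): same x and y₁ ≡ -y₂, so the sum is O.
12P: O + (24, 12) = (24, 12) (identity).

(24, 12)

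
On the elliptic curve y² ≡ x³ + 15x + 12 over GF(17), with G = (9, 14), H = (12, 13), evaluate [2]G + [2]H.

First 2G:
Repeated addition: build up to 2G.
2G: tangent at (9, 14): λ = (3·9² + 15)/(2·14) ≡ 3/11. 11⁻¹ ≡ 14 (mod 17) since 11·14 = 154 ≡ 1, so λ ≡ 3·14 ≡ 8.
  x = λ² - 9 - 9 = 64 - 18 ≡ 12; y = λ·(9 - 12) - 14 ≡ 13. → (12, 13)
2G = (12, 13).
Next 2H:
Repeated addition: build up to 2H.
2H: tangent at (12, 13): λ = (3·12² + 15)/(2·13) ≡ 5/9. 9⁻¹ ≡ 2 (mod 17), so λ ≡ 5·2 ≡ 10.
  x = λ² - 12 - 12 = 100 - 24 ≡ 8; y = λ·(12 - 8) - 13 ≡ 10. → (8, 10)
2H = (8, 10).
Finally 2G + 2H:
(12, 13) + (8, 10). λ = (10 - 13)/(8 - 12) ≡ 14/13 mod 17. 13⁻¹ ≡ 4 (mod 17), so λ ≡ 5.
  x = λ² - 12 - 8 = 25 - 20 ≡ 5; y = λ·(12 - 5) - 13 ≡ 5. → (5, 5)

(5, 5)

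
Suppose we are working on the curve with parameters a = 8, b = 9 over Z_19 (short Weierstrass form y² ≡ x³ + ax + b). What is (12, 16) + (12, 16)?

(0, 16)

tangent at (12, 16): λ = (3·12² + 8)/(2·16) ≡ 3/13. 13⁻¹ ≡ 3 (mod 19) since 13·3 = 39 ≡ 1, so λ ≡ 3·3 ≡ 9.
  x = λ² - 12 - 12 = 81 - 24 ≡ 0; y = λ·(12 - 0) - 16 ≡ 16. → (0, 16)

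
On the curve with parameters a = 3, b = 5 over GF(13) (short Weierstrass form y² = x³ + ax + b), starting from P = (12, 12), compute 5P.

(1, 3)

Repeated addition: build up to 5P.
2P: tangent at (12, 12): λ = (3·12² + 3)/(2·12) ≡ 6/11. 11⁻¹ ≡ 6 (mod 13), so λ ≡ 6·6 ≡ 10.
  x = λ² - 12 - 12 = 100 - 24 ≡ 11; y = λ·(12 - 11) - 12 ≡ 11. → (11, 11)
3P: (11, 11) + (12, 12). λ = (12 - 11)/(12 - 11) ≡ 1/1 mod 13. 1⁻¹ ≡ 1 (mod 13), so λ ≡ 1.
  x = λ² - 11 - 12 = 1 - 23 ≡ 4; y = λ·(11 - 4) - 11 ≡ 9. → (4, 9)
4P: (4, 9) + (12, 12). λ = (12 - 9)/(12 - 4) ≡ 3/8 mod 13. 8⁻¹ ≡ 5 (mod 13), so λ ≡ 2.
  x = λ² - 4 - 12 = 4 - 16 ≡ 1; y = λ·(4 - 1) - 9 ≡ 10. → (1, 10)
5P: (1, 10) + (12, 12). λ = (12 - 10)/(12 - 1) ≡ 2/11 mod 13. 11⁻¹ ≡ 6 (mod 13) since 11·6 = 66 ≡ 1, so λ ≡ 12.
  x = λ² - 1 - 12 = 144 - 13 ≡ 1; y = λ·(1 - 1) - 10 ≡ 3. → (1, 3)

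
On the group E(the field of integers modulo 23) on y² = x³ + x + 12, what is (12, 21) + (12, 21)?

(0, 14)

tangent at (12, 21): λ = (3·12² + 1)/(2·21) ≡ 19/19. 19⁻¹ ≡ 17 (mod 23) since 19·17 = 323 ≡ 1, so λ ≡ 19·17 ≡ 1.
  x = λ² - 12 - 12 = 1 - 24 ≡ 0; y = λ·(12 - 0) - 21 ≡ 14. → (0, 14)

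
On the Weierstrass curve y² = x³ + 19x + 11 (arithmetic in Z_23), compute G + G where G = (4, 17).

tangent at (4, 17): λ = (3·4² + 19)/(2·17) ≡ 21/11. 11⁻¹ ≡ 21 (mod 23), so λ ≡ 21·21 ≡ 4.
  x = λ² - 4 - 4 = 16 - 8 ≡ 8; y = λ·(4 - 8) - 17 ≡ 13. → (8, 13)

(8, 13)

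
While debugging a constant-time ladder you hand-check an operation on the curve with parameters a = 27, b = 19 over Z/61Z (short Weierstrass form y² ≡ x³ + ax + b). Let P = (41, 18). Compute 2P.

tangent at (41, 18): λ = (3·41² + 27)/(2·18) ≡ 7/36. 36⁻¹ ≡ 39 (mod 61), so λ ≡ 7·39 ≡ 29.
  x = λ² - 41 - 41 = 841 - 82 ≡ 27; y = λ·(41 - 27) - 18 ≡ 22. → (27, 22)

(27, 22)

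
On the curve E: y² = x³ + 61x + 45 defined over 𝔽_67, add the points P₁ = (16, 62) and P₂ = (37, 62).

(16, 62) + (37, 62). λ = (62 - 62)/(37 - 16) ≡ 0/21 mod 67. 21⁻¹ ≡ 16 (mod 67) since 21·16 = 336 ≡ 1, so λ ≡ 0.
  x = λ² - 16 - 37 = 0 - 53 ≡ 14; y = λ·(16 - 14) - 62 ≡ 5. → (14, 5)

(14, 5)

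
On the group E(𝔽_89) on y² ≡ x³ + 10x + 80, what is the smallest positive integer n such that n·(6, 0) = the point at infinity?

2P: (6, 0) + (6, 0): same x and y₁ ≡ -y₂, so the sum is the point at infinity.
2P = the point at infinity, so the order is 2.

2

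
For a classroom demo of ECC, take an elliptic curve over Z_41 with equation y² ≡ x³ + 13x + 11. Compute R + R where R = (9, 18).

(27, 18)

tangent at (9, 18): λ = (3·9² + 13)/(2·18) ≡ 10/36. 36⁻¹ ≡ 8 (mod 41), so λ ≡ 10·8 ≡ 39.
  x = λ² - 9 - 9 = 1521 - 18 ≡ 27; y = λ·(9 - 27) - 18 ≡ 18. → (27, 18)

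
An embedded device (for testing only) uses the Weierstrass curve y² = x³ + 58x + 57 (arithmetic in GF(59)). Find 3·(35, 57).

(35, 2)

Write G = (35, 57).
Repeated addition: build up to 3G.
2G: tangent at (35, 57): λ = (3·35² + 58)/(2·57) ≡ 16/55. 55⁻¹ ≡ 44 (mod 59), so λ ≡ 16·44 ≡ 55.
  x = λ² - 35 - 35 = 3025 - 70 ≡ 5; y = λ·(35 - 5) - 57 ≡ 0. → (5, 0)
3G: (5, 0) + (35, 57). λ = (57 - 0)/(35 - 5) ≡ 57/30 mod 59. 30⁻¹ ≡ 2 (mod 59) since 30·2 = 60 ≡ 1, so λ ≡ 55.
  x = λ² - 5 - 35 = 3025 - 40 ≡ 35; y = λ·(5 - 35) - 0 ≡ 2. → (35, 2)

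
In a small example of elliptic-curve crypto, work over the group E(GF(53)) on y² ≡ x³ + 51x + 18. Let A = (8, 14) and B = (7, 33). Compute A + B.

(8, 14) + (7, 33). λ = (33 - 14)/(7 - 8) ≡ 19/52 mod 53. 52⁻¹ ≡ 52 (mod 53) since 52·52 = 2704 ≡ 1, so λ ≡ 34.
  x = λ² - 8 - 7 = 1156 - 15 ≡ 28; y = λ·(8 - 28) - 14 ≡ 48. → (28, 48)

(28, 48)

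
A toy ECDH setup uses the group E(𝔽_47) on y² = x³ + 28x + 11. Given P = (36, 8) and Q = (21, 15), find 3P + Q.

First 3P:
Repeated addition: build up to 3P.
2P: tangent at (36, 8): λ = (3·36² + 28)/(2·8) ≡ 15/16. 16⁻¹ ≡ 3 (mod 47), so λ ≡ 15·3 ≡ 45.
  x = λ² - 36 - 36 = 2025 - 72 ≡ 26; y = λ·(36 - 26) - 8 ≡ 19. → (26, 19)
3P: (26, 19) + (36, 8). λ = (8 - 19)/(36 - 26) ≡ 36/10 mod 47. 10⁻¹ ≡ 33 (mod 47), so λ ≡ 13.
  x = λ² - 26 - 36 = 169 - 62 ≡ 13; y = λ·(26 - 13) - 19 ≡ 9. → (13, 9)
3P = (13, 9).
Finally 3P + Q:
(13, 9) + (21, 15). λ = (15 - 9)/(21 - 13) ≡ 6/8 mod 47. 8⁻¹ ≡ 6 (mod 47) since 8·6 = 48 ≡ 1, so λ ≡ 36.
  x = λ² - 13 - 21 = 1296 - 34 ≡ 40; y = λ·(13 - 40) - 9 ≡ 6. → (40, 6)

(40, 6)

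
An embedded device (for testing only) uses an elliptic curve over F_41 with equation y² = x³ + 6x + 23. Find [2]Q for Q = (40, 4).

(18, 31)

tangent at (40, 4): λ = (3·40² + 6)/(2·4) ≡ 9/8. 8⁻¹ ≡ 36 (mod 41), so λ ≡ 9·36 ≡ 37.
  x = λ² - 40 - 40 = 1369 - 80 ≡ 18; y = λ·(40 - 18) - 4 ≡ 31. → (18, 31)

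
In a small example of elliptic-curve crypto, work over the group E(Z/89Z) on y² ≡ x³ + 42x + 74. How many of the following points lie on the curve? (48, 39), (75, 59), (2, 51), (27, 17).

(48, 39): 39² ≡ 8, rhs ≡ 8 → on.
(75, 59): 59² ≡ 10, rhs ≡ 35 → off.
(2, 51): 51² ≡ 20, rhs ≡ 77 → off.
(27, 17): 17² ≡ 22, rhs ≡ 65 → off.

1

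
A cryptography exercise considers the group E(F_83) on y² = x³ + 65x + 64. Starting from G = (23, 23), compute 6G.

Double-and-add on 6 = (110)₂. Start with G = (23, 23) for the leading 1-bit.
double: tangent at (23, 23): λ = (3·23² + 65)/(2·23) ≡ 75/46. 46⁻¹ ≡ 74 (mod 83) since 46·74 = 3404 ≡ 1, so λ ≡ 75·74 ≡ 72.
  x = λ² - 23 - 23 = 5184 - 46 ≡ 75; y = λ·(23 - 75) - 23 ≡ 51. → (75, 51)
add G: (75, 51) + (23, 23). λ = (23 - 51)/(23 - 75) ≡ 55/31 mod 83. 31⁻¹ ≡ 75 (mod 83) since 31·75 = 2325 ≡ 1, so λ ≡ 58.
  x = λ² - 75 - 23 = 3364 - 98 ≡ 29; y = λ·(75 - 29) - 51 ≡ 44. → (29, 44)
double: tangent at (29, 44): λ = (3·29² + 65)/(2·44) ≡ 15/5. 5⁻¹ ≡ 50 (mod 83), so λ ≡ 15·50 ≡ 3.
  x = λ² - 29 - 29 = 9 - 58 ≡ 34; y = λ·(29 - 34) - 44 ≡ 24. → (34, 24)

(34, 24)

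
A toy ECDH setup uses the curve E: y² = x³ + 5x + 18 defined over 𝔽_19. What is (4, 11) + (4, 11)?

tangent at (4, 11): λ = (3·4² + 5)/(2·11) ≡ 15/3. 3⁻¹ ≡ 13 (mod 19) since 3·13 = 39 ≡ 1, so λ ≡ 15·13 ≡ 5.
  x = λ² - 4 - 4 = 25 - 8 ≡ 17; y = λ·(4 - 17) - 11 ≡ 0. → (17, 0)

(17, 0)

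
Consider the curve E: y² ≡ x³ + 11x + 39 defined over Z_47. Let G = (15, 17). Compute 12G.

(16, 38)

Repeated addition: build up to 12G.
2G: tangent at (15, 17): λ = (3·15² + 11)/(2·17) ≡ 28/34. 34⁻¹ ≡ 18 (mod 47), so λ ≡ 28·18 ≡ 34.
  x = λ² - 15 - 15 = 1156 - 30 ≡ 45; y = λ·(15 - 45) - 17 ≡ 44. → (45, 44)
3G: (45, 44) + (15, 17). λ = (17 - 44)/(15 - 45) ≡ 20/17 mod 47. 17⁻¹ ≡ 36 (mod 47), so λ ≡ 15.
  x = λ² - 45 - 15 = 225 - 60 ≡ 24; y = λ·(45 - 24) - 44 ≡ 36. → (24, 36)
4G: (24, 36) + (15, 17). λ = (17 - 36)/(15 - 24) ≡ 28/38 mod 47. 38⁻¹ ≡ 26 (mod 47) since 38·26 = 988 ≡ 1, so λ ≡ 23.
  x = λ² - 24 - 15 = 529 - 39 ≡ 20; y = λ·(24 - 20) - 36 ≡ 9. → (20, 9)
5G: (20, 9) + (15, 17). λ = (17 - 9)/(15 - 20) ≡ 8/42 mod 47. 42⁻¹ ≡ 28 (mod 47), so λ ≡ 36.
  x = λ² - 20 - 15 = 1296 - 35 ≡ 39; y = λ·(20 - 39) - 9 ≡ 12. → (39, 12)
6G: (39, 12) + (15, 17). λ = (17 - 12)/(15 - 39) ≡ 5/23 mod 47. 23⁻¹ ≡ 45 (mod 47), so λ ≡ 37.
  x = λ² - 39 - 15 = 1369 - 54 ≡ 46; y = λ·(39 - 46) - 12 ≡ 11. → (46, 11)
7G: (46, 11) + (15, 17). λ = (17 - 11)/(15 - 46) ≡ 6/16 mod 47. 16⁻¹ ≡ 3 (mod 47), so λ ≡ 18.
  x = λ² - 46 - 15 = 324 - 61 ≡ 28; y = λ·(46 - 28) - 11 ≡ 31. → (28, 31)
8G: (28, 31) + (15, 17). λ = (17 - 31)/(15 - 28) ≡ 33/34 mod 47. 34⁻¹ ≡ 18 (mod 47), so λ ≡ 30.
  x = λ² - 28 - 15 = 900 - 43 ≡ 11; y = λ·(28 - 11) - 31 ≡ 9. → (11, 9)
9G: (11, 9) + (15, 17). λ = (17 - 9)/(15 - 11) ≡ 8/4 mod 47. 4⁻¹ ≡ 12 (mod 47) since 4·12 = 48 ≡ 1, so λ ≡ 2.
  x = λ² - 11 - 15 = 4 - 26 ≡ 25; y = λ·(11 - 25) - 9 ≡ 10. → (25, 10)
10G: (25, 10) + (15, 17). λ = (17 - 10)/(15 - 25) ≡ 7/37 mod 47. 37⁻¹ ≡ 14 (mod 47), so λ ≡ 4.
  x = λ² - 25 - 15 = 16 - 40 ≡ 23; y = λ·(25 - 23) - 10 ≡ 45. → (23, 45)
11G: (23, 45) + (15, 17). λ = (17 - 45)/(15 - 23) ≡ 19/39 mod 47. 39⁻¹ ≡ 41 (mod 47) since 39·41 = 1599 ≡ 1, so λ ≡ 27.
  x = λ² - 23 - 15 = 729 - 38 ≡ 33; y = λ·(23 - 33) - 45 ≡ 14. → (33, 14)
12G: (33, 14) + (15, 17). λ = (17 - 14)/(15 - 33) ≡ 3/29 mod 47. 29⁻¹ ≡ 13 (mod 47), so λ ≡ 39.
  x = λ² - 33 - 15 = 1521 - 48 ≡ 16; y = λ·(33 - 16) - 14 ≡ 38. → (16, 38)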